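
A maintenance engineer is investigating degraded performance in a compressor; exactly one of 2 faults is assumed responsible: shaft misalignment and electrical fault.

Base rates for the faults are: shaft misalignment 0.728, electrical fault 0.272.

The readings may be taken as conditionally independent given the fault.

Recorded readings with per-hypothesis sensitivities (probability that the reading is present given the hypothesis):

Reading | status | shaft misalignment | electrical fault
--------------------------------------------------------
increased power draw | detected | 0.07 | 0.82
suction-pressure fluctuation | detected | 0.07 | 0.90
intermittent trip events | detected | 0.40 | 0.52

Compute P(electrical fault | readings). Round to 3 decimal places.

0.987

By Bayes' rule with conditional independence, the unnormalized weight for each hypothesis is prior × ∏ likelihoods:
  shaft misalignment: 0.728 × 0.07 × 0.07 × 0.40 = 0.0014269
  electrical fault: 0.272 × 0.82 × 0.90 × 0.52 = 0.10438
The unnormalized weights sum to 0.10581.
P(electrical fault | evidence) = 0.10438 / 0.10581 ≈ 0.987.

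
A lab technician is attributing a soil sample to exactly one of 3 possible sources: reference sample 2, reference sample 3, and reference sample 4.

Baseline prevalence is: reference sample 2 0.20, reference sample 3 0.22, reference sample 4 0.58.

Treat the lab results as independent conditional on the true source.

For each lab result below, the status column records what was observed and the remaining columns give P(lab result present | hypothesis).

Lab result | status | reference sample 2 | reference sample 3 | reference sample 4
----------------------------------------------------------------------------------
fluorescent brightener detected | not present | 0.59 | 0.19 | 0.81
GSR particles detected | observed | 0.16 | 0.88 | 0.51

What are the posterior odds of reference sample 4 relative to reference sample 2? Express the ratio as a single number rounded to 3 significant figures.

4.28

Posterior odds equal prior odds times the likelihood ratio; only the two competing hypotheses matter (using 1 − P(present | H) for each absent lab result).
  reference sample 4: 0.58 × (1 − 0.81) × 0.51 = 0.056202
  reference sample 2: 0.20 × (1 − 0.59) × 0.16 = 0.01312
Odds(reference sample 4 : reference sample 2) = 0.056202 / 0.01312 ≈ 4.28.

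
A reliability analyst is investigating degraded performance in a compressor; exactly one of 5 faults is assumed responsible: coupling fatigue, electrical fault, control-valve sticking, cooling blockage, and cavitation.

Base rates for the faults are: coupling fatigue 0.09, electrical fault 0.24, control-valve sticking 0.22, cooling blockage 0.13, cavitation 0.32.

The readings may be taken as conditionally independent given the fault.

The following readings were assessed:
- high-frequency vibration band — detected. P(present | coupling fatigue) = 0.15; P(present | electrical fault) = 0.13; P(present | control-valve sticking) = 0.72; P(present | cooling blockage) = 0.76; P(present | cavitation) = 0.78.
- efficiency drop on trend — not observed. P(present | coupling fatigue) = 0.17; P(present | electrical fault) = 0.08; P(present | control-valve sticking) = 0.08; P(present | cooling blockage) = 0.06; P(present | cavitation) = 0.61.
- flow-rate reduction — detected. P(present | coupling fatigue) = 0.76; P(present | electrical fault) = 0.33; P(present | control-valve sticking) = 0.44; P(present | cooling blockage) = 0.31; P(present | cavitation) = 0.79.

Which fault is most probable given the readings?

cavitation

By Bayes' rule with conditional independence, the unnormalized weight for each hypothesis is prior × ∏ likelihoods (using 1 − P(present | H) for each absent reading):
  coupling fatigue: 0.09 × 0.15 × (1 − 0.17) × 0.76 = 0.0085158
  electrical fault: 0.24 × 0.13 × (1 − 0.08) × 0.33 = 0.0094723
  control-valve sticking: 0.22 × 0.72 × (1 − 0.08) × 0.44 = 0.06412
  cooling blockage: 0.13 × 0.76 × (1 − 0.06) × 0.31 = 0.02879
  cavitation: 0.32 × 0.78 × (1 − 0.61) × 0.79 = 0.076902
Marginal likelihood of the evidence = 0.1878.
P(coupling fatigue | evidence) ≈ 0.0085158 / 0.1878 ≈ 0.045
P(electrical fault | evidence) ≈ 0.0094723 / 0.1878 ≈ 0.050
P(control-valve sticking | evidence) ≈ 0.06412 / 0.1878 ≈ 0.341
P(cooling blockage | evidence) ≈ 0.02879 / 0.1878 ≈ 0.153
P(cavitation | evidence) ≈ 0.076902 / 0.1878 ≈ 0.409
The largest is 0.409, so cavitation is most probable.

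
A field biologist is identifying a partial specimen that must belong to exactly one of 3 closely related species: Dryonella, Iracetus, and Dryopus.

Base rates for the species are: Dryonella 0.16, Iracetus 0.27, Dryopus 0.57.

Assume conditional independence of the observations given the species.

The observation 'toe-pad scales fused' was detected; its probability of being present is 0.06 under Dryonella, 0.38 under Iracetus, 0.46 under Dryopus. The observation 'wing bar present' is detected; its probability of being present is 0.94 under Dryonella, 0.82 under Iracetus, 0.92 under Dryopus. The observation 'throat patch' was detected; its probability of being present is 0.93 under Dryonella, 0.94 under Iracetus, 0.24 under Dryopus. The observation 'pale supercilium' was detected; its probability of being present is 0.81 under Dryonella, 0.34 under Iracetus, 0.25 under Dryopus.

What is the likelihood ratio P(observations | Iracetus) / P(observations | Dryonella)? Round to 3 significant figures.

2.34

Joint likelihood of the evidence pattern under each hypothesis:
  Iracetus: 0.38 × 0.82 × 0.94 × 0.34 = 0.099587
  Dryonella: 0.06 × 0.94 × 0.93 × 0.81 = 0.042486
Bayes factor = 0.099587 / 0.042486 ≈ 2.34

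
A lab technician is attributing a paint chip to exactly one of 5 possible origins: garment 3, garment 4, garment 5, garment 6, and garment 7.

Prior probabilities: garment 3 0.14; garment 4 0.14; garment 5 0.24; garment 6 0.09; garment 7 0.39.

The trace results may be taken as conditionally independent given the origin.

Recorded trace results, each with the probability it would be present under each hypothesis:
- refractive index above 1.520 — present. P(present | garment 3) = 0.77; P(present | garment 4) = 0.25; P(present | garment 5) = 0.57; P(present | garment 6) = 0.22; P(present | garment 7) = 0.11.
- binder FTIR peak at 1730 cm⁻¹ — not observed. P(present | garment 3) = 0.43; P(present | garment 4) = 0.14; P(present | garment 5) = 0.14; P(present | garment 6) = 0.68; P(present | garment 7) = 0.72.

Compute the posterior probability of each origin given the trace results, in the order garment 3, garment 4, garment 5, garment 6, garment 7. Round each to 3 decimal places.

0.270, 0.132, 0.517, 0.028, 0.053

For each hypothesis, the unnormalized posterior weight is prior × product of the trace result likelihoods (using 1 − P(present | H) for each absent trace result):
  garment 3: 0.14 × 0.77 × (1 − 0.43) = 0.061446
  garment 4: 0.14 × 0.25 × (1 − 0.14) = 0.0301
  garment 5: 0.24 × 0.57 × (1 − 0.14) = 0.11765
  garment 6: 0.09 × 0.22 × (1 − 0.68) = 0.006336
  garment 7: 0.39 × 0.11 × (1 − 0.72) = 0.012012
Normalizing constant Z = 0.061446 + 0.0301 + 0.11765 + 0.006336 + 0.012012 = 0.22754.
P(garment 3 | evidence) = 0.061446 / 0.22754 ≈ 0.270
P(garment 4 | evidence) = 0.0301 / 0.22754 ≈ 0.132
P(garment 5 | evidence) = 0.11765 / 0.22754 ≈ 0.517
P(garment 6 | evidence) = 0.006336 / 0.22754 ≈ 0.028
P(garment 7 | evidence) = 0.012012 / 0.22754 ≈ 0.053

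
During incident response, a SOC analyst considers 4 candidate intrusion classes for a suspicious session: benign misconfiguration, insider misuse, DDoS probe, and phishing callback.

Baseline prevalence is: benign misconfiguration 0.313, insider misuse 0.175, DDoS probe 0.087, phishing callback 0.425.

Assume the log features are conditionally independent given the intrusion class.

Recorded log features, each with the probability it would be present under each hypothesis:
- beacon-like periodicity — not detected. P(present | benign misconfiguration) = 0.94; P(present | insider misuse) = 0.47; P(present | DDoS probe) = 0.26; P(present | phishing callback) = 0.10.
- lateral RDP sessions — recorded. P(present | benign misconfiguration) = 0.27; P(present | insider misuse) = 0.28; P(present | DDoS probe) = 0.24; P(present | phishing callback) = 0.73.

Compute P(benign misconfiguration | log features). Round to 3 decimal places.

0.016

Multiply each prior by the joint likelihood of the log feature pattern (using 1 − P(present | H) for each absent log feature):
  benign misconfiguration: 0.313 × (1 − 0.94) × 0.27 = 0.0050706
  insider misuse: 0.175 × (1 − 0.47) × 0.28 = 0.02597
  DDoS probe: 0.087 × (1 − 0.26) × 0.24 = 0.015451
  phishing callback: 0.425 × (1 − 0.10) × 0.73 = 0.27923
The unnormalized weights sum to 0.32572.
P(benign misconfiguration | evidence) = 0.0050706 / 0.32572 ≈ 0.016.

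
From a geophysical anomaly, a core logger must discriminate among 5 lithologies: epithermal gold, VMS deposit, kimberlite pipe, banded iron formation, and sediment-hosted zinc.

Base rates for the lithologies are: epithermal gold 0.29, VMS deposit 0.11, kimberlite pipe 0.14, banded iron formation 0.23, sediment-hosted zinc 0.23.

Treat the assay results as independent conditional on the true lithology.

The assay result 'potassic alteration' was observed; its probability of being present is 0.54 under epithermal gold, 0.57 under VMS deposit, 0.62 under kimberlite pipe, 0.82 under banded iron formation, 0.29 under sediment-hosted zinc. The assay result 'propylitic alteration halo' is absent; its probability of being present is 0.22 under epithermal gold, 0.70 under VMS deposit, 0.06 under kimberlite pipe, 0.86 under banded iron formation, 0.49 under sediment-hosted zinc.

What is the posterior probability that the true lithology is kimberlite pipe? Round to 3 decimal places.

For each hypothesis, the unnormalized posterior weight is prior × product of the assay result likelihoods (using 1 − P(present | H) for each absent assay result):
  epithermal gold: 0.29 × 0.54 × (1 − 0.22) = 0.12215
  VMS deposit: 0.11 × 0.57 × (1 − 0.70) = 0.01881
  kimberlite pipe: 0.14 × 0.62 × (1 − 0.06) = 0.081592
  banded iron formation: 0.23 × 0.82 × (1 − 0.86) = 0.026404
  sediment-hosted zinc: 0.23 × 0.29 × (1 − 0.49) = 0.034017
Marginal likelihood of the evidence = 0.28297.
P(kimberlite pipe | evidence) = 0.081592 / 0.28297 ≈ 0.288.

0.288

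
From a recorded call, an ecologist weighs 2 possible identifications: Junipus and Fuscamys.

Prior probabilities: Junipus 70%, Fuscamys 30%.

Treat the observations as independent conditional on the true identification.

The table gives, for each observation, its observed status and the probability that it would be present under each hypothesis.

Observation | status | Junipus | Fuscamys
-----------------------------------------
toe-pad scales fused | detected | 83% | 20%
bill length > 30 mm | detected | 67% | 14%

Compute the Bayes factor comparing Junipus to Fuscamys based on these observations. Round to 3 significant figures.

19.9

Take the product of per-observation likelihoods under each hypothesis, then divide.
  Junipus: 0.83 × 0.67 = 0.5561
  Fuscamys: 0.20 × 0.14 = 0.028
Bayes factor = 0.5561 / 0.028 ≈ 19.9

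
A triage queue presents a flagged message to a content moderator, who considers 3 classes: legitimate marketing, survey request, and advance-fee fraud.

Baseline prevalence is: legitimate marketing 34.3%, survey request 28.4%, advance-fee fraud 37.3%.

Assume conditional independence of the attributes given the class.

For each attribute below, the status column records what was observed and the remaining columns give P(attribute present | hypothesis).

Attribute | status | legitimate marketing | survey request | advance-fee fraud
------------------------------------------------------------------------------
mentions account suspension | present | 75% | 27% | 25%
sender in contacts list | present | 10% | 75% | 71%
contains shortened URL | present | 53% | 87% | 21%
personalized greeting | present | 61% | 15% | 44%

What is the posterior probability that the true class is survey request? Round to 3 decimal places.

0.342

By Bayes' rule with conditional independence, the unnormalized weight for each hypothesis is prior × ∏ likelihoods:
  legitimate marketing: 0.343 × 0.75 × 0.10 × 0.53 × 0.61 = 0.0083169
  survey request: 0.284 × 0.27 × 0.75 × 0.87 × 0.15 = 0.0075051
  advance-fee fraud: 0.373 × 0.25 × 0.71 × 0.21 × 0.44 = 0.0061176
The unnormalized weights sum to 0.02194.
P(survey request | evidence) = 0.0075051 / 0.02194 ≈ 0.342.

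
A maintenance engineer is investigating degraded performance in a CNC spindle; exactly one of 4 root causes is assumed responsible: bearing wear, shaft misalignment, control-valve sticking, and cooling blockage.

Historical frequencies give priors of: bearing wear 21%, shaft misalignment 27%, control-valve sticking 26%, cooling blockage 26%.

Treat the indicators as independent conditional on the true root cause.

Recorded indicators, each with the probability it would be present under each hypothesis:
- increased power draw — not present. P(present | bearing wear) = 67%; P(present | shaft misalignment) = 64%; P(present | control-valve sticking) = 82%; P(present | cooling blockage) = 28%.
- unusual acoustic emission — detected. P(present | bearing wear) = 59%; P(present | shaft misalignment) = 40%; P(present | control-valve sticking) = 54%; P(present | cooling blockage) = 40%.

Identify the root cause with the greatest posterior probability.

For each hypothesis, the unnormalized posterior weight is prior × product of the indicator likelihoods (using 1 − P(present | H) for each absent indicator):
  bearing wear: 0.21 × (1 − 0.67) × 0.59 = 0.040887
  shaft misalignment: 0.27 × (1 − 0.64) × 0.40 = 0.03888
  control-valve sticking: 0.26 × (1 − 0.82) × 0.54 = 0.025272
  cooling blockage: 0.26 × (1 − 0.28) × 0.40 = 0.07488
The unnormalized weights sum to 0.17992.
P(bearing wear | evidence) ≈ 0.040887 / 0.17992 ≈ 0.227
P(shaft misalignment | evidence) ≈ 0.03888 / 0.17992 ≈ 0.216
P(control-valve sticking | evidence) ≈ 0.025272 / 0.17992 ≈ 0.140
P(cooling blockage | evidence) ≈ 0.07488 / 0.17992 ≈ 0.416
The largest is 0.416, so cooling blockage is most probable.

cooling blockage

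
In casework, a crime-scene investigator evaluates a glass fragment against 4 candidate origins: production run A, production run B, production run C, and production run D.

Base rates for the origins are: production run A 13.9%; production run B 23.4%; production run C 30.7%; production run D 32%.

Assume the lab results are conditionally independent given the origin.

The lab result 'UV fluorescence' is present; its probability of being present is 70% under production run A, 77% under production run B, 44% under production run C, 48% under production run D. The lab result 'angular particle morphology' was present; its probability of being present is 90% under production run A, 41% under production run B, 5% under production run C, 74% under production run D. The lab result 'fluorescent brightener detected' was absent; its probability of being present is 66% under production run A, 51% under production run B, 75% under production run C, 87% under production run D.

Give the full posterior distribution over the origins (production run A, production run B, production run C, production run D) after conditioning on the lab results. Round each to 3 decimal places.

For each hypothesis, the unnormalized posterior weight is prior × product of the lab result likelihoods (using 1 − P(present | H) for each absent lab result):
  production run A: 0.139 × 0.70 × 0.90 × (1 − 0.66) = 0.029774
  production run B: 0.234 × 0.77 × 0.41 × (1 − 0.51) = 0.036198
  production run C: 0.307 × 0.44 × 0.05 × (1 − 0.75) = 0.0016885
  production run D: 0.320 × 0.48 × 0.74 × (1 − 0.87) = 0.014776
Normalizing constant Z = 0.029774 + 0.036198 + 0.0016885 + 0.014776 = 0.082437.
P(production run A | evidence) = 0.029774 / 0.082437 ≈ 0.361
P(production run B | evidence) = 0.036198 / 0.082437 ≈ 0.439
P(production run C | evidence) = 0.0016885 / 0.082437 ≈ 0.020
P(production run D | evidence) = 0.014776 / 0.082437 ≈ 0.179

0.361, 0.439, 0.020, 0.179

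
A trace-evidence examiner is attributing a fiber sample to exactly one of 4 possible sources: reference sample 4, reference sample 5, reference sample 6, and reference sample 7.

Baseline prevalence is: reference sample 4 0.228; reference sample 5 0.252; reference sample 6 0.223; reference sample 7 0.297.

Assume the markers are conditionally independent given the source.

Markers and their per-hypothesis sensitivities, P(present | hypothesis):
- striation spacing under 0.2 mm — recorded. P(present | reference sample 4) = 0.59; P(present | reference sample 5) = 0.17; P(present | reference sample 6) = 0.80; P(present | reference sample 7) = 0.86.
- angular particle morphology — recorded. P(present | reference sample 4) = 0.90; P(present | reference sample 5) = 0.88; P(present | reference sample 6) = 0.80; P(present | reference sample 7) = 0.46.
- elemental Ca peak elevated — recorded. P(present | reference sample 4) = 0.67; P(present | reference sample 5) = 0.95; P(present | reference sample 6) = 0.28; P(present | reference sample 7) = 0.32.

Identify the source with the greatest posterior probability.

reference sample 4

By Bayes' rule with conditional independence, the unnormalized weight for each hypothesis is prior × ∏ likelihoods:
  reference sample 4: 0.228 × 0.59 × 0.90 × 0.67 = 0.081116
  reference sample 5: 0.252 × 0.17 × 0.88 × 0.95 = 0.035814
  reference sample 6: 0.223 × 0.80 × 0.80 × 0.28 = 0.039962
  reference sample 7: 0.297 × 0.86 × 0.46 × 0.32 = 0.037598
The unnormalized weights sum to 0.19449.
P(reference sample 4 | evidence) ≈ 0.081116 / 0.19449 ≈ 0.417
P(reference sample 5 | evidence) ≈ 0.035814 / 0.19449 ≈ 0.184
P(reference sample 6 | evidence) ≈ 0.039962 / 0.19449 ≈ 0.205
P(reference sample 7 | evidence) ≈ 0.037598 / 0.19449 ≈ 0.193
The largest is 0.417, so reference sample 4 is most probable.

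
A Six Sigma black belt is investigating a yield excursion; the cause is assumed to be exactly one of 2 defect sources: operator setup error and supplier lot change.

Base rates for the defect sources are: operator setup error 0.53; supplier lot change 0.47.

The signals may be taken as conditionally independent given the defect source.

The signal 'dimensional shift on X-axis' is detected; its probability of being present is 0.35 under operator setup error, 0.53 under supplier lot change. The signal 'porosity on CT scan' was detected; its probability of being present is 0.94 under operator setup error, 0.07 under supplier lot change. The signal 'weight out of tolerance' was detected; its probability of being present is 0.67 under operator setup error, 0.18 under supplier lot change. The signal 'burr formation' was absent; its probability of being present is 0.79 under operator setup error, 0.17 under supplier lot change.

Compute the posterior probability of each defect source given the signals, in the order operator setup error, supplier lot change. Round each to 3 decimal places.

For each hypothesis, the unnormalized posterior weight is prior × product of the signal likelihoods (using 1 − P(present | H) for each absent signal):
  operator setup error: 0.53 × 0.35 × 0.94 × 0.67 × (1 − 0.79) = 0.024534
  supplier lot change: 0.47 × 0.53 × 0.07 × 0.18 × (1 − 0.17) = 0.0026051
Normalizing constant Z = 0.024534 + 0.0026051 = 0.027139.
P(operator setup error | evidence) = 0.024534 / 0.027139 ≈ 0.904
P(supplier lot change | evidence) = 0.0026051 / 0.027139 ≈ 0.096

0.904, 0.096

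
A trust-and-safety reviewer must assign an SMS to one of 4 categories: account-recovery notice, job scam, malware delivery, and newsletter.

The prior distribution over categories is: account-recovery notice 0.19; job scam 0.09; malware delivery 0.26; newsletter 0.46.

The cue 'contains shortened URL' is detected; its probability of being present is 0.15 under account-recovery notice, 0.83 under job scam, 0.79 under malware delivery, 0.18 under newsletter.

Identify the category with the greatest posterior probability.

malware delivery

Multiply each prior by the likelihood of the cue:
  account-recovery notice: 0.19 × 0.15 = 0.0285
  job scam: 0.09 × 0.83 = 0.0747
  malware delivery: 0.26 × 0.79 = 0.2054
  newsletter: 0.46 × 0.18 = 0.0828
Normalizing constant Z = 0.0285 + 0.0747 + 0.2054 + 0.0828 = 0.3914.
P(account-recovery notice | evidence) ≈ 0.0285 / 0.3914 ≈ 0.073
P(job scam | evidence) ≈ 0.0747 / 0.3914 ≈ 0.191
P(malware delivery | evidence) ≈ 0.2054 / 0.3914 ≈ 0.525
P(newsletter | evidence) ≈ 0.0828 / 0.3914 ≈ 0.212
The largest is 0.525, so malware delivery is most probable.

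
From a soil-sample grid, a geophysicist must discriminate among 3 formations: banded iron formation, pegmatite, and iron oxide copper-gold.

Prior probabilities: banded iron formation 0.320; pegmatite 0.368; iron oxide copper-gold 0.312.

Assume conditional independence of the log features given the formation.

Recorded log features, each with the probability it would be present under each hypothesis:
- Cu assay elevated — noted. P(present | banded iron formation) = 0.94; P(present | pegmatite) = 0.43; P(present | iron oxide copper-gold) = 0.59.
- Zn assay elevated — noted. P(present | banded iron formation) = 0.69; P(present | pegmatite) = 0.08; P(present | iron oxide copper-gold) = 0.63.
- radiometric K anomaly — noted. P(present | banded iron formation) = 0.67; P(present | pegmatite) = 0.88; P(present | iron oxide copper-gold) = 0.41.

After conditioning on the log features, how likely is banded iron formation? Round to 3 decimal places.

By Bayes' rule with conditional independence, the unnormalized weight for each hypothesis is prior × ∏ likelihoods:
  banded iron formation: 0.320 × 0.94 × 0.69 × 0.67 = 0.13906
  pegmatite: 0.368 × 0.43 × 0.08 × 0.88 = 0.01114
  iron oxide copper-gold: 0.312 × 0.59 × 0.63 × 0.41 = 0.047548
Normalizing constant Z = 0.13906 + 0.01114 + 0.047548 = 0.19775.
P(banded iron formation | evidence) = 0.13906 / 0.19775 ≈ 0.703.

0.703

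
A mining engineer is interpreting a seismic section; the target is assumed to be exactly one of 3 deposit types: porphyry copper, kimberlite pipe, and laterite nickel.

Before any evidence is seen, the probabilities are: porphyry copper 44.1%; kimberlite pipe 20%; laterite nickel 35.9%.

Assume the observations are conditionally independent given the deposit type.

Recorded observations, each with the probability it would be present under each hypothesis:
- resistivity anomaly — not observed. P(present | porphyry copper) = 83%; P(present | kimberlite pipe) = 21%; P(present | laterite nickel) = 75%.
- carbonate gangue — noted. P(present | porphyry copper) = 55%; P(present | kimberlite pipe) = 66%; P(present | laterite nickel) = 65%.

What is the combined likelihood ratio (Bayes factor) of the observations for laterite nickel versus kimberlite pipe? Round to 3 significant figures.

Take the product of per-observation likelihoods under each hypothesis (using 1 − P(present | H) for each absent observation), then divide.
  laterite nickel: (1 − 0.75) × 0.65 = 0.1625
  kimberlite pipe: (1 − 0.21) × 0.66 = 0.5214
Bayes factor = 0.1625 / 0.5214 ≈ 0.312

0.312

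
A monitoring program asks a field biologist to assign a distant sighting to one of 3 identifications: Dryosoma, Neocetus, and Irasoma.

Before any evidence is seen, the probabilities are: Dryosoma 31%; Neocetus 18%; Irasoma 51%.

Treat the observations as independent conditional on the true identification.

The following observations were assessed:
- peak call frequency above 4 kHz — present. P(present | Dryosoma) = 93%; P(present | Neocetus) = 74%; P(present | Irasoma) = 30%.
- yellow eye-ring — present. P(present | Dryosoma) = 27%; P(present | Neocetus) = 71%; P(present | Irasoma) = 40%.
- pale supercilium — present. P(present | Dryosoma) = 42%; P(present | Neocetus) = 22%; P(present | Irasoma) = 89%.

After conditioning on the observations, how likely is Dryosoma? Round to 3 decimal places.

0.303

Multiply each prior by the joint likelihood of the evidence pattern:
  Dryosoma: 0.31 × 0.93 × 0.27 × 0.42 = 0.032693
  Neocetus: 0.18 × 0.74 × 0.71 × 0.22 = 0.020806
  Irasoma: 0.51 × 0.30 × 0.40 × 0.89 = 0.054468
Marginal likelihood of the evidence = 0.10797.
P(Dryosoma | evidence) = 0.032693 / 0.10797 ≈ 0.303.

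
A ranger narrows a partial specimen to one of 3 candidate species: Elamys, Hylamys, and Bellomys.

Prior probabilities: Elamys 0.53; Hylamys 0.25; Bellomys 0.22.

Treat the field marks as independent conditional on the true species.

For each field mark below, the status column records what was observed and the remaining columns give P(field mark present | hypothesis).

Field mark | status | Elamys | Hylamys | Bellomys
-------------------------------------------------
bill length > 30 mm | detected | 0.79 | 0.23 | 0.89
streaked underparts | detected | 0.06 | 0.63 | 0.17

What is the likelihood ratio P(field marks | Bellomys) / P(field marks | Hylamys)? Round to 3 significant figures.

Joint likelihood of the field mark pattern under each hypothesis:
  Bellomys: 0.89 × 0.17 = 0.1513
  Hylamys: 0.23 × 0.63 = 0.1449
Bayes factor = 0.1513 / 0.1449 ≈ 1.04

1.04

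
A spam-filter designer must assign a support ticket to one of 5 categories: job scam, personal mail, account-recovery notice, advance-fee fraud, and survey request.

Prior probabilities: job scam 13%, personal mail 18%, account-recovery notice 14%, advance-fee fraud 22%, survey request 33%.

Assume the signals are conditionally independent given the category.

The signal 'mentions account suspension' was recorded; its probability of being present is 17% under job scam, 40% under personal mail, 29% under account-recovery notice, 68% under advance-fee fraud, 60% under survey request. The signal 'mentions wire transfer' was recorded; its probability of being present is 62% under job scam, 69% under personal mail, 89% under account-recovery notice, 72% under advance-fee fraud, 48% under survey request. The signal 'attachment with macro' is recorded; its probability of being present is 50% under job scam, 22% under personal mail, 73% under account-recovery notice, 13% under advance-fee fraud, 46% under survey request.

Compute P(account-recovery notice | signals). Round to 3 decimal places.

0.259

For each hypothesis, the unnormalized posterior weight is prior × product of the signal likelihoods:
  job scam: 0.13 × 0.17 × 0.62 × 0.50 = 0.006851
  personal mail: 0.18 × 0.40 × 0.69 × 0.22 = 0.01093
  account-recovery notice: 0.14 × 0.29 × 0.89 × 0.73 = 0.026378
  advance-fee fraud: 0.22 × 0.68 × 0.72 × 0.13 = 0.014003
  survey request: 0.33 × 0.60 × 0.48 × 0.46 = 0.043718
Marginal likelihood of the evidence = 0.10188.
P(account-recovery notice | evidence) = 0.026378 / 0.10188 ≈ 0.259.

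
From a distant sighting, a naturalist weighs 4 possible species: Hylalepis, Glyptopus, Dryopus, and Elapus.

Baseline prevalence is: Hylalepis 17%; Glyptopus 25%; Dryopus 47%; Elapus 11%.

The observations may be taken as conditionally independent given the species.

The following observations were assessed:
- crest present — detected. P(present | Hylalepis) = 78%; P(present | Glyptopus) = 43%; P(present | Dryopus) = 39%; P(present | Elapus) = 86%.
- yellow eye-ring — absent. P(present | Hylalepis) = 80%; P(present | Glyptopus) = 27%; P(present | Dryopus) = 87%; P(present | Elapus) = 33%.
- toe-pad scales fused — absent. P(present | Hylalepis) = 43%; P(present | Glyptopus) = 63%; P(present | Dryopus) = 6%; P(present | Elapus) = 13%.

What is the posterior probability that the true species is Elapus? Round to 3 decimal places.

0.453

By Bayes' rule with conditional independence, the unnormalized weight for each hypothesis is prior × ∏ likelihoods (using 1 − P(present | H) for each absent observation):
  Hylalepis: 0.17 × 0.78 × (1 − 0.80) × (1 − 0.43) = 0.015116
  Glyptopus: 0.25 × 0.43 × (1 − 0.27) × (1 − 0.63) = 0.029036
  Dryopus: 0.47 × 0.39 × (1 − 0.87) × (1 − 0.06) = 0.022399
  Elapus: 0.11 × 0.86 × (1 − 0.33) × (1 − 0.13) = 0.055142
Normalizing constant Z = 0.015116 + 0.029036 + 0.022399 + 0.055142 = 0.12169.
P(Elapus | evidence) = 0.055142 / 0.12169 ≈ 0.453.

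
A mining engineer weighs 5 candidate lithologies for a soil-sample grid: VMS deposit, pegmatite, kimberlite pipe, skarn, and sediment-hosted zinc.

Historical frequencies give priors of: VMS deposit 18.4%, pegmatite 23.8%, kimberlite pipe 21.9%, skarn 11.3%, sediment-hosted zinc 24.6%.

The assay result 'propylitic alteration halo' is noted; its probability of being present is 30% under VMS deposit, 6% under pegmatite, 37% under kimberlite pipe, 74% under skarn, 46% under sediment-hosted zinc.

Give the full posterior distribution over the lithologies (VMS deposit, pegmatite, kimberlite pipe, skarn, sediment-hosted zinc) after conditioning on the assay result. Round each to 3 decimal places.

For each hypothesis, the unnormalized posterior weight is prior × likelihood:
  VMS deposit: 0.184 × 0.30 = 0.0552
  pegmatite: 0.238 × 0.06 = 0.01428
  kimberlite pipe: 0.219 × 0.37 = 0.08103
  skarn: 0.113 × 0.74 = 0.08362
  sediment-hosted zinc: 0.246 × 0.46 = 0.11316
Marginal likelihood of the evidence = 0.34729.
P(VMS deposit | evidence) = 0.0552 / 0.34729 ≈ 0.159
P(pegmatite | evidence) = 0.01428 / 0.34729 ≈ 0.041
P(kimberlite pipe | evidence) = 0.08103 / 0.34729 ≈ 0.233
P(skarn | evidence) = 0.08362 / 0.34729 ≈ 0.241
P(sediment-hosted zinc | evidence) = 0.11316 / 0.34729 ≈ 0.326

0.159, 0.041, 0.233, 0.241, 0.326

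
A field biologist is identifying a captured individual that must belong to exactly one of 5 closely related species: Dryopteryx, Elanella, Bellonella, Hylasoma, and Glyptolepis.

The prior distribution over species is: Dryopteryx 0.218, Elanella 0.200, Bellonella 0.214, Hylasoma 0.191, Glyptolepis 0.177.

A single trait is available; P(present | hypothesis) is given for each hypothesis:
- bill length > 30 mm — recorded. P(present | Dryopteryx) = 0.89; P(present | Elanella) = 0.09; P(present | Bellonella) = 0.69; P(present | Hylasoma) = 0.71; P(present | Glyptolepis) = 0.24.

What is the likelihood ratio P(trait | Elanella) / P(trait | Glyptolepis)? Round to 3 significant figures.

0.375

The Bayes factor is the ratio of the two likelihoods.
  Elanella: 0.09
  Glyptolepis: 0.24
Bayes factor = 0.09 / 0.24 ≈ 0.375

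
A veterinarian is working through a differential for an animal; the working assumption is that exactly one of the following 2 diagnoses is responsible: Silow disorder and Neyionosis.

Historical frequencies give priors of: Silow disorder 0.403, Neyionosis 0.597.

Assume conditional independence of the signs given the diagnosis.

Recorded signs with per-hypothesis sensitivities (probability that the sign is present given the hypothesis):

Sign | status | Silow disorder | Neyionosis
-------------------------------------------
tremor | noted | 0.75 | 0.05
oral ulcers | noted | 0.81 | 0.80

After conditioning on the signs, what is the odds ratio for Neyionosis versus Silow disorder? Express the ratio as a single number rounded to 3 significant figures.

The normalizing constant cancels in an odds ratio, so compute prior × likelihood for the two hypotheses only:
  Neyionosis: 0.597 × 0.05 × 0.80 = 0.02388
  Silow disorder: 0.403 × 0.75 × 0.81 = 0.24482
Odds(Neyionosis : Silow disorder) = 0.02388 / 0.24482 ≈ 0.0975.

0.0975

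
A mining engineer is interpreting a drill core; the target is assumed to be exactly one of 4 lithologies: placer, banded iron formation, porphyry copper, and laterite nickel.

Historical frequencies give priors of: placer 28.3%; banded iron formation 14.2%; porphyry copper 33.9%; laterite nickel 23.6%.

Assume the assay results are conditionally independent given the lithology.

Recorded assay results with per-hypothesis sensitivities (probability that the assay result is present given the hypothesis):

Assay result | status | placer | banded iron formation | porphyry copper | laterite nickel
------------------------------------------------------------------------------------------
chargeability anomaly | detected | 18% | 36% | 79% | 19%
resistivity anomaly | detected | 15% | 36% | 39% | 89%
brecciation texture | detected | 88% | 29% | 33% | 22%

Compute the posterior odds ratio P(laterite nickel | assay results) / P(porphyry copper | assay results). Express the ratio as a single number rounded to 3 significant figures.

0.255

Posterior odds equal prior odds times the likelihood ratio; only the two competing hypotheses matter.
  laterite nickel: 0.236 × 0.19 × 0.89 × 0.22 = 0.0087797
  porphyry copper: 0.339 × 0.79 × 0.39 × 0.33 = 0.034467
Odds(laterite nickel : porphyry copper) = 0.0087797 / 0.034467 ≈ 0.255.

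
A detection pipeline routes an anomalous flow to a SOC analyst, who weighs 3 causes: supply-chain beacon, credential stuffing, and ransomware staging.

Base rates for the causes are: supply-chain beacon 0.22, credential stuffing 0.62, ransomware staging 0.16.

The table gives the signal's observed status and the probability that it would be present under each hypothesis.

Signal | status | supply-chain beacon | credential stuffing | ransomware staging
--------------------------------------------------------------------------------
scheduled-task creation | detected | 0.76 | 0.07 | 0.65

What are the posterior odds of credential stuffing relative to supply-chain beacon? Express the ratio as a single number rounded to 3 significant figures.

0.260

Posterior odds equal prior odds times the likelihood ratio; only the two competing hypotheses matter.
  credential stuffing: 0.62 × 0.07 = 0.0434
  supply-chain beacon: 0.22 × 0.76 = 0.1672
Posterior odds = 0.0434 / 0.1672 ≈ 0.260.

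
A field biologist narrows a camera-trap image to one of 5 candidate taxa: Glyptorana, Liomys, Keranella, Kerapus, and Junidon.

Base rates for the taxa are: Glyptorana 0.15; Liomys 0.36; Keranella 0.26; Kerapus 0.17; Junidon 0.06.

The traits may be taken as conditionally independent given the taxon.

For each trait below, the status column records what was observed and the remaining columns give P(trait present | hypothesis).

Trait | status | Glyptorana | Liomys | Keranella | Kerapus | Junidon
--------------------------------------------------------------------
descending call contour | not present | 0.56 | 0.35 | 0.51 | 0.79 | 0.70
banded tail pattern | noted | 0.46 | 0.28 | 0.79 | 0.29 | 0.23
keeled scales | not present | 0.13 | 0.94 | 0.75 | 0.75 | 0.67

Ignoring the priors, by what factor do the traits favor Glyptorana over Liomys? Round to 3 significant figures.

The Bayes factor is the ratio of the joint likelihoods of the trait pattern under the two hypotheses (using 1 − P(present | H) for each absent trait).
  Glyptorana: (1 − 0.56) × 0.46 × (1 − 0.13) = 0.17609
  Liomys: (1 − 0.35) × 0.28 × (1 − 0.94) = 0.01092
Bayes factor = 0.17609 / 0.01092 ≈ 16.1

16.1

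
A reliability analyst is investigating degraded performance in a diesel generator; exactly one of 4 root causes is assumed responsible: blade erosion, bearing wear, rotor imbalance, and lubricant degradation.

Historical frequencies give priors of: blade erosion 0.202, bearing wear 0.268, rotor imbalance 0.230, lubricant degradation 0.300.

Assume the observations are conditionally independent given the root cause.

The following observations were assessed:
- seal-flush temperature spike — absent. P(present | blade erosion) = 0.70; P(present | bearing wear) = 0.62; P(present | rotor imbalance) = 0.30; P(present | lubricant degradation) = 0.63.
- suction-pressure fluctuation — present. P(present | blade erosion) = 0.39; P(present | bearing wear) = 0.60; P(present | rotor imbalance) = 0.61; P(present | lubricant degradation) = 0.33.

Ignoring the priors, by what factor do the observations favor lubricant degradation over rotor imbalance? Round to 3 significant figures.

The Bayes factor is the ratio of the joint likelihoods of the evidence pattern under the two hypotheses (using 1 − P(present | H) for each absent observation).
  lubricant degradation: (1 − 0.63) × 0.33 = 0.1221
  rotor imbalance: (1 − 0.30) × 0.61 = 0.427
Bayes factor = 0.1221 / 0.427 ≈ 0.286

0.286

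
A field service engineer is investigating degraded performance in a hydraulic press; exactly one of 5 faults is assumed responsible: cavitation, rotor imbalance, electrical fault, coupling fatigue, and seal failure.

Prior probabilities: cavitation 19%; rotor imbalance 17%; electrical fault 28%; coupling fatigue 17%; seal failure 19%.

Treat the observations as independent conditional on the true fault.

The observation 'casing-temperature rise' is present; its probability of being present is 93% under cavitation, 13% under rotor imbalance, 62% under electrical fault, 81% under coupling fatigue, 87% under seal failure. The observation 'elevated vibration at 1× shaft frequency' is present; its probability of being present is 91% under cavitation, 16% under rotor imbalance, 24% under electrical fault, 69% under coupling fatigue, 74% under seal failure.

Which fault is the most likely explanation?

Multiply each prior by the joint likelihood of the evidence pattern:
  cavitation: 0.19 × 0.93 × 0.91 = 0.1608
  rotor imbalance: 0.17 × 0.13 × 0.16 = 0.003536
  electrical fault: 0.28 × 0.62 × 0.24 = 0.041664
  coupling fatigue: 0.17 × 0.81 × 0.69 = 0.095013
  seal failure: 0.19 × 0.87 × 0.74 = 0.12232
The unnormalized weights sum to 0.42333.
P(cavitation | evidence) ≈ 0.1608 / 0.42333 ≈ 0.380
P(rotor imbalance | evidence) ≈ 0.003536 / 0.42333 ≈ 0.008
P(electrical fault | evidence) ≈ 0.041664 / 0.42333 ≈ 0.098
P(coupling fatigue | evidence) ≈ 0.095013 / 0.42333 ≈ 0.224
P(seal failure | evidence) ≈ 0.12232 / 0.42333 ≈ 0.289
The largest is 0.380, so cavitation is most probable.

cavitation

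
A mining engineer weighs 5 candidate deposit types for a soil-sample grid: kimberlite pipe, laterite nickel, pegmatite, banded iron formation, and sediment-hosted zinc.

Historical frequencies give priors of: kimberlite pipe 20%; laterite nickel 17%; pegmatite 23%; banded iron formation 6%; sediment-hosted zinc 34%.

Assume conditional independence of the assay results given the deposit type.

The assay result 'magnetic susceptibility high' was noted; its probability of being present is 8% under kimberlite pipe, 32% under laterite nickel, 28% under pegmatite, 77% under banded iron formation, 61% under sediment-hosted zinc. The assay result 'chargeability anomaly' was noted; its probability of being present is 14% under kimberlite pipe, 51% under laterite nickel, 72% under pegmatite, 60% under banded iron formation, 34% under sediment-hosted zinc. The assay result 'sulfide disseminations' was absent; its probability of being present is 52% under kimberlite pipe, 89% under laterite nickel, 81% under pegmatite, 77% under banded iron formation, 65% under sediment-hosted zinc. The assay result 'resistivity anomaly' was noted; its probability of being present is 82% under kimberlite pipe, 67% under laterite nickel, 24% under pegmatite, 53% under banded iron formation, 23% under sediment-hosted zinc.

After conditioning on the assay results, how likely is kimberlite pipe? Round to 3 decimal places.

By Bayes' rule with conditional independence, the unnormalized weight for each hypothesis is prior × ∏ likelihoods (using 1 − P(present | H) for each absent assay result):
  kimberlite pipe: 0.20 × 0.08 × 0.14 × (1 − 0.52) × 0.82 = 0.00088166
  laterite nickel: 0.17 × 0.32 × 0.51 × (1 − 0.89) × 0.67 = 0.0020447
  pegmatite: 0.23 × 0.28 × 0.72 × (1 − 0.81) × 0.24 = 0.0021144
  banded iron formation: 0.06 × 0.77 × 0.60 × (1 − 0.77) × 0.53 = 0.0033791
  sediment-hosted zinc: 0.34 × 0.61 × 0.34 × (1 − 0.65) × 0.23 = 0.0056765
Marginal likelihood of the evidence = 0.014096.
P(kimberlite pipe | evidence) = 0.00088166 / 0.014096 ≈ 0.063.

0.063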